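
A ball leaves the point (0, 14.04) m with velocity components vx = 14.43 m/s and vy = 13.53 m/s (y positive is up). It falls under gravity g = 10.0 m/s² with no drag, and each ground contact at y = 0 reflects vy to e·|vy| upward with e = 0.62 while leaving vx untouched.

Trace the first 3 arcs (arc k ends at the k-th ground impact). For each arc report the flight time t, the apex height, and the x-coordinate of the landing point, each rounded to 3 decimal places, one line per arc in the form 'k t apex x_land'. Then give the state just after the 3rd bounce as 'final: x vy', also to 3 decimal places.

1 3.507 23.193 50.602
2 2.671 8.915 89.140
3 1.656 3.427 113.033
final: 113.033 5.133

Arc 1: start y=14.040, vy=13.530 → t=3.507, apex=23.193, x_land=50.602, impact vy=-21.537
  bounce: vy ← 0.62·21.537 = 13.353
Arc 2: start y=0.000, vy=13.353 → t=2.671, apex=8.915, x_land=89.140, impact vy=-13.353
  bounce: vy ← 0.62·13.353 = 8.279
Arc 3: start y=0.000, vy=8.279 → t=1.656, apex=3.427, x_land=113.033, impact vy=-8.279
  bounce: vy ← 0.62·8.279 = 5.133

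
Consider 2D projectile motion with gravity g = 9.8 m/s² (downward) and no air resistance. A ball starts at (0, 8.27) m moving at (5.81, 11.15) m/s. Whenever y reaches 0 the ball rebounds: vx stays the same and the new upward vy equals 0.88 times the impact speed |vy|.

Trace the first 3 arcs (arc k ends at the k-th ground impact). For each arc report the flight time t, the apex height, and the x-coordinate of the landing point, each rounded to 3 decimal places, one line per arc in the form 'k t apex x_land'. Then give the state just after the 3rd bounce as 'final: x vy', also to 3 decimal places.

Arc 1: start y=8.270, vy=11.150 → t=2.865, apex=14.613, x_land=16.644, impact vy=-16.924
  bounce: vy ← 0.88·16.924 = 14.893
Arc 2: start y=0.000, vy=14.893 → t=3.039, apex=11.316, x_land=34.303, impact vy=-14.893
  bounce: vy ← 0.88·14.893 = 13.106
Arc 3: start y=0.000, vy=13.106 → t=2.675, apex=8.763, x_land=49.842, impact vy=-13.106
  bounce: vy ← 0.88·13.106 = 11.533

1 2.865 14.613 16.644
2 3.039 11.316 34.303
3 2.675 8.763 49.842
final: 49.842 11.533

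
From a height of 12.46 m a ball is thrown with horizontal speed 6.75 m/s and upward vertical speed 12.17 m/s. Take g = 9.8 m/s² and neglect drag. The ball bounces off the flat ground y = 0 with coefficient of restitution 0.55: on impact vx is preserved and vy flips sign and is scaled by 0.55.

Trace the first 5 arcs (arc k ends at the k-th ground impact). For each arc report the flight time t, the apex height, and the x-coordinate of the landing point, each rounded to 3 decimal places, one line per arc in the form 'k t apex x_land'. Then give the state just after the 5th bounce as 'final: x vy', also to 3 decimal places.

Arc 1: start y=12.460, vy=12.170 → t=3.263, apex=20.017, x_land=22.025, impact vy=-19.807
  bounce: vy ← 0.55·19.807 = 10.894
Arc 2: start y=0.000, vy=10.894 → t=2.223, apex=6.055, x_land=37.032, impact vy=-10.894
  bounce: vy ← 0.55·10.894 = 5.992
Arc 3: start y=0.000, vy=5.992 → t=1.223, apex=1.832, x_land=45.286, impact vy=-5.992
  bounce: vy ← 0.55·5.992 = 3.295
Arc 4: start y=0.000, vy=3.295 → t=0.673, apex=0.554, x_land=49.826, impact vy=-3.295
  bounce: vy ← 0.55·3.295 = 1.812
Arc 5: start y=0.000, vy=1.812 → t=0.370, apex=0.168, x_land=52.322, impact vy=-1.812
  bounce: vy ← 0.55·1.812 = 0.997

1 3.263 20.017 22.025
2 2.223 6.055 37.032
3 1.223 1.832 45.286
4 0.673 0.554 49.826
5 0.370 0.168 52.322
final: 52.322 0.997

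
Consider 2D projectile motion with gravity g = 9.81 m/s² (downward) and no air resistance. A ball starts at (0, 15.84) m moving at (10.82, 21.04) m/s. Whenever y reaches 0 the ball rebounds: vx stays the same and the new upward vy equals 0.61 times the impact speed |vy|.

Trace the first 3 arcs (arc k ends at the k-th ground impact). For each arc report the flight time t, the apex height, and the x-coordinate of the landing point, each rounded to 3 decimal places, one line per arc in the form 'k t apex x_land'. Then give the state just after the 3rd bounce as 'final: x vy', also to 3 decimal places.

Arc 1: start y=15.840, vy=21.040 → t=4.943, apex=38.403, x_land=53.482, impact vy=-27.449
  bounce: vy ← 0.61·27.449 = 16.744
Arc 2: start y=0.000, vy=16.744 → t=3.414, apex=14.290, x_land=90.417, impact vy=-16.744
  bounce: vy ← 0.61·16.744 = 10.214
Arc 3: start y=0.000, vy=10.214 → t=2.082, apex=5.317, x_land=112.948, impact vy=-10.214
  bounce: vy ← 0.61·10.214 = 6.230

1 4.943 38.403 53.482
2 3.414 14.290 90.417
3 2.082 5.317 112.948
final: 112.948 6.230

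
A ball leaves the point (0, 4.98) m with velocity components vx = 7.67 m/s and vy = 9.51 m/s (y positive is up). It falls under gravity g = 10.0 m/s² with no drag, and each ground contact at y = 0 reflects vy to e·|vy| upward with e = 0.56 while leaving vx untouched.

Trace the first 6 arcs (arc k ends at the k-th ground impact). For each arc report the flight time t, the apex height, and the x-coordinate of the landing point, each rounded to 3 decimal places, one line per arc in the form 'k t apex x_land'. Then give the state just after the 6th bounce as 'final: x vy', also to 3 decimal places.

Arc 1: start y=4.980, vy=9.510 → t=2.330, apex=9.502, x_land=17.868, impact vy=-13.786
  bounce: vy ← 0.56·13.786 = 7.720
Arc 2: start y=0.000, vy=7.720 → t=1.544, apex=2.980, x_land=29.710, impact vy=-7.720
  bounce: vy ← 0.56·7.720 = 4.323
Arc 3: start y=0.000, vy=4.323 → t=0.865, apex=0.934, x_land=36.342, impact vy=-4.323
  bounce: vy ← 0.56·4.323 = 2.421
Arc 4: start y=0.000, vy=2.421 → t=0.484, apex=0.293, x_land=40.055, impact vy=-2.421
  bounce: vy ← 0.56·2.421 = 1.356
Arc 5: start y=0.000, vy=1.356 → t=0.271, apex=0.092, x_land=42.135, impact vy=-1.356
  bounce: vy ← 0.56·1.356 = 0.759
Arc 6: start y=0.000, vy=0.759 → t=0.152, apex=0.029, x_land=43.300, impact vy=-0.759
  bounce: vy ← 0.56·0.759 = 0.425

1 2.330 9.502 17.868
2 1.544 2.980 29.710
3 0.865 0.934 36.342
4 0.484 0.293 40.055
5 0.271 0.092 42.135
6 0.152 0.029 43.300
final: 43.300 0.425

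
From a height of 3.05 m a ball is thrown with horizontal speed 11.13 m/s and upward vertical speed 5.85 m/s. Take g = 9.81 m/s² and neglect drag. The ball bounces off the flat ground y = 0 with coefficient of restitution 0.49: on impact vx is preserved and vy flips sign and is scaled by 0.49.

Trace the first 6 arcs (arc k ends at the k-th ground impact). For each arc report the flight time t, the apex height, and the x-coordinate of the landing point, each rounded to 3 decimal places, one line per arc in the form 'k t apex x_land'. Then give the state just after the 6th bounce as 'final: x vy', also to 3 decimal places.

1 1.585 4.794 17.641
2 0.969 1.151 28.424
3 0.475 0.276 33.708
4 0.233 0.066 36.297
5 0.114 0.016 37.566
6 0.056 0.004 38.188
final: 38.188 0.134

Arc 1: start y=3.050, vy=5.850 → t=1.585, apex=4.794, x_land=17.641, impact vy=-9.699
  bounce: vy ← 0.49·9.699 = 4.752
Arc 2: start y=0.000, vy=4.752 → t=0.969, apex=1.151, x_land=28.424, impact vy=-4.752
  bounce: vy ← 0.49·4.752 = 2.329
Arc 3: start y=0.000, vy=2.329 → t=0.475, apex=0.276, x_land=33.708, impact vy=-2.329
  bounce: vy ← 0.49·2.329 = 1.141
Arc 4: start y=0.000, vy=1.141 → t=0.233, apex=0.066, x_land=36.297, impact vy=-1.141
  bounce: vy ← 0.49·1.141 = 0.559
Arc 5: start y=0.000, vy=0.559 → t=0.114, apex=0.016, x_land=37.566, impact vy=-0.559
  bounce: vy ← 0.49·0.559 = 0.274
Arc 6: start y=0.000, vy=0.274 → t=0.056, apex=0.004, x_land=38.188, impact vy=-0.274
  bounce: vy ← 0.49·0.274 = 0.134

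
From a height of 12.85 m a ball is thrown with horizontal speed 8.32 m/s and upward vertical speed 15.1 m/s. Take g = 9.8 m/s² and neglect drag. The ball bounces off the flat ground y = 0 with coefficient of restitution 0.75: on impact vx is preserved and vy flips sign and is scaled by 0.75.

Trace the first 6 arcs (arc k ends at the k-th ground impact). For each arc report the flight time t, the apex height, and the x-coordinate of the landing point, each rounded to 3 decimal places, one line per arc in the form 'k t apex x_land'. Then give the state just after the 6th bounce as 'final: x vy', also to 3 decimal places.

1 3.776 24.483 31.417
2 3.353 13.772 59.314
3 2.515 7.747 80.236
4 1.886 4.357 95.928
5 1.415 2.451 107.697
6 1.061 1.379 116.524
final: 116.524 3.899

Arc 1: start y=12.850, vy=15.100 → t=3.776, apex=24.483, x_land=31.417, impact vy=-21.906
  bounce: vy ← 0.75·21.906 = 16.429
Arc 2: start y=0.000, vy=16.429 → t=3.353, apex=13.772, x_land=59.314, impact vy=-16.429
  bounce: vy ← 0.75·16.429 = 12.322
Arc 3: start y=0.000, vy=12.322 → t=2.515, apex=7.747, x_land=80.236, impact vy=-12.322
  bounce: vy ← 0.75·12.322 = 9.242
Arc 4: start y=0.000, vy=9.242 → t=1.886, apex=4.357, x_land=95.928, impact vy=-9.242
  bounce: vy ← 0.75·9.242 = 6.931
Arc 5: start y=0.000, vy=6.931 → t=1.415, apex=2.451, x_land=107.697, impact vy=-6.931
  bounce: vy ← 0.75·6.931 = 5.198
Arc 6: start y=0.000, vy=5.198 → t=1.061, apex=1.379, x_land=116.524, impact vy=-5.198
  bounce: vy ← 0.75·5.198 = 3.899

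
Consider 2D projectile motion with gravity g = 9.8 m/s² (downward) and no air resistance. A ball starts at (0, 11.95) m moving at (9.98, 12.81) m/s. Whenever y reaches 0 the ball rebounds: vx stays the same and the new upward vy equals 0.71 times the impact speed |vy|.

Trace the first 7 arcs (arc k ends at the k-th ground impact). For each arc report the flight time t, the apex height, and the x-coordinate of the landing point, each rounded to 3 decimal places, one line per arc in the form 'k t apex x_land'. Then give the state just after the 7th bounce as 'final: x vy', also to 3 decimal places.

1 3.344 20.322 33.370
2 2.892 10.244 62.230
3 2.053 5.164 82.722
4 1.458 2.603 97.270
5 1.035 1.312 107.600
6 0.735 0.662 114.934
7 0.522 0.333 120.141
final: 120.141 1.815

Arc 1: start y=11.950, vy=12.810 → t=3.344, apex=20.322, x_land=33.370, impact vy=-19.958
  bounce: vy ← 0.71·19.958 = 14.170
Arc 2: start y=0.000, vy=14.170 → t=2.892, apex=10.244, x_land=62.230, impact vy=-14.170
  bounce: vy ← 0.71·14.170 = 10.061
Arc 3: start y=0.000, vy=10.061 → t=2.053, apex=5.164, x_land=82.722, impact vy=-10.061
  bounce: vy ← 0.71·10.061 = 7.143
Arc 4: start y=0.000, vy=7.143 → t=1.458, apex=2.603, x_land=97.270, impact vy=-7.143
  bounce: vy ← 0.71·7.143 = 5.072
Arc 5: start y=0.000, vy=5.072 → t=1.035, apex=1.312, x_land=107.600, impact vy=-5.072
  bounce: vy ← 0.71·5.072 = 3.601
Arc 6: start y=0.000, vy=3.601 → t=0.735, apex=0.662, x_land=114.934, impact vy=-3.601
  bounce: vy ← 0.71·3.601 = 2.557
Arc 7: start y=0.000, vy=2.557 → t=0.522, apex=0.333, x_land=120.141, impact vy=-2.557
  bounce: vy ← 0.71·2.557 = 1.815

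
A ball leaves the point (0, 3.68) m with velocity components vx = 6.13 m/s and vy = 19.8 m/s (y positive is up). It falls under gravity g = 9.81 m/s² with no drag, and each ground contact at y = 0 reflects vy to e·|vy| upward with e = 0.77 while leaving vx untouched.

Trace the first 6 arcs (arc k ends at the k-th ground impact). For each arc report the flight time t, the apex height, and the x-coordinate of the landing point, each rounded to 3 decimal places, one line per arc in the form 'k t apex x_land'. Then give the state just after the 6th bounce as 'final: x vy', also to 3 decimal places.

1 4.215 23.662 25.836
2 3.382 14.029 46.570
3 2.604 8.318 62.535
4 2.005 4.932 74.829
5 1.544 2.924 84.294
6 1.189 1.734 91.583
final: 91.583 4.491

Arc 1: start y=3.680, vy=19.800 → t=4.215, apex=23.662, x_land=25.836, impact vy=-21.546
  bounce: vy ← 0.77·21.546 = 16.591
Arc 2: start y=0.000, vy=16.591 → t=3.382, apex=14.029, x_land=46.570, impact vy=-16.591
  bounce: vy ← 0.77·16.591 = 12.775
Arc 3: start y=0.000, vy=12.775 → t=2.604, apex=8.318, x_land=62.535, impact vy=-12.775
  bounce: vy ← 0.77·12.775 = 9.837
Arc 4: start y=0.000, vy=9.837 → t=2.005, apex=4.932, x_land=74.829, impact vy=-9.837
  bounce: vy ← 0.77·9.837 = 7.574
Arc 5: start y=0.000, vy=7.574 → t=1.544, apex=2.924, x_land=84.294, impact vy=-7.574
  bounce: vy ← 0.77·7.574 = 5.832
Arc 6: start y=0.000, vy=5.832 → t=1.189, apex=1.734, x_land=91.583, impact vy=-5.832
  bounce: vy ← 0.77·5.832 = 4.491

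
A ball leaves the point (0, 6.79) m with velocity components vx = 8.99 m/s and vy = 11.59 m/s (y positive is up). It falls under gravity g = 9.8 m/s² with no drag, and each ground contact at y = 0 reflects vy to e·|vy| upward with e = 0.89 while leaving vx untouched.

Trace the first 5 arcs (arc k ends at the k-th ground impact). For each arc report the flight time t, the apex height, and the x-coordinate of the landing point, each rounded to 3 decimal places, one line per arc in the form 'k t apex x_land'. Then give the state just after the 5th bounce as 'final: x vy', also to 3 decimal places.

Arc 1: start y=6.790, vy=11.590 → t=2.851, apex=13.643, x_land=25.633, impact vy=-16.353
  bounce: vy ← 0.89·16.353 = 14.554
Arc 2: start y=0.000, vy=14.554 → t=2.970, apex=10.807, x_land=52.335, impact vy=-14.554
  bounce: vy ← 0.89·14.554 = 12.953
Arc 3: start y=0.000, vy=12.953 → t=2.643, apex=8.560, x_land=76.100, impact vy=-12.953
  bounce: vy ← 0.89·12.953 = 11.528
Arc 4: start y=0.000, vy=11.528 → t=2.353, apex=6.781, x_land=97.251, impact vy=-11.528
  bounce: vy ← 0.89·11.528 = 10.260
Arc 5: start y=0.000, vy=10.260 → t=2.094, apex=5.371, x_land=116.075, impact vy=-10.260
  bounce: vy ← 0.89·10.260 = 9.131

1 2.851 13.643 25.633
2 2.970 10.807 52.335
3 2.643 8.560 76.100
4 2.353 6.781 97.251
5 2.094 5.371 116.075
final: 116.075 9.131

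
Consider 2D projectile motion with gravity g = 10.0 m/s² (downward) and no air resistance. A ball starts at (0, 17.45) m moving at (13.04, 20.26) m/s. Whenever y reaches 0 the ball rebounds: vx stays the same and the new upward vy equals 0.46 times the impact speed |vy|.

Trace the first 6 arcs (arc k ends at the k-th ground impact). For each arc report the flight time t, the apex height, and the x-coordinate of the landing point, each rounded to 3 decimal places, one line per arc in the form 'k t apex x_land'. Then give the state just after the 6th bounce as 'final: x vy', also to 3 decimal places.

1 4.782 37.973 62.355
2 2.535 8.035 95.417
3 1.166 1.700 110.625
4 0.536 0.360 117.621
5 0.247 0.076 120.839
6 0.114 0.016 122.319
final: 122.319 0.261

Arc 1: start y=17.450, vy=20.260 → t=4.782, apex=37.973, x_land=62.355, impact vy=-27.558
  bounce: vy ← 0.46·27.558 = 12.677
Arc 2: start y=0.000, vy=12.677 → t=2.535, apex=8.035, x_land=95.417, impact vy=-12.677
  bounce: vy ← 0.46·12.677 = 5.831
Arc 3: start y=0.000, vy=5.831 → t=1.166, apex=1.700, x_land=110.625, impact vy=-5.831
  bounce: vy ← 0.46·5.831 = 2.682
Arc 4: start y=0.000, vy=2.682 → t=0.536, apex=0.360, x_land=117.621, impact vy=-2.682
  bounce: vy ← 0.46·2.682 = 1.234
Arc 5: start y=0.000, vy=1.234 → t=0.247, apex=0.076, x_land=120.839, impact vy=-1.234
  bounce: vy ← 0.46·1.234 = 0.568
Arc 6: start y=0.000, vy=0.568 → t=0.114, apex=0.016, x_land=122.319, impact vy=-0.568
  bounce: vy ← 0.46·0.568 = 0.261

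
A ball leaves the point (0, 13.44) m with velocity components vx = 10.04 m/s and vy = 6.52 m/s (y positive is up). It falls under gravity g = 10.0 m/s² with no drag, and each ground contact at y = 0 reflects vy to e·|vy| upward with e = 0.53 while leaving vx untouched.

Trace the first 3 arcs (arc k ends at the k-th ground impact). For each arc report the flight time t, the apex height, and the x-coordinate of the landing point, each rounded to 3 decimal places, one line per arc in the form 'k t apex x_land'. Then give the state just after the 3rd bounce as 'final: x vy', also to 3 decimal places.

Arc 1: start y=13.440, vy=6.520 → t=2.416, apex=15.566, x_land=24.261, impact vy=-17.644
  bounce: vy ← 0.53·17.644 = 9.351
Arc 2: start y=0.000, vy=9.351 → t=1.870, apex=4.372, x_land=43.038, impact vy=-9.351
  bounce: vy ← 0.53·9.351 = 4.956
Arc 3: start y=0.000, vy=4.956 → t=0.991, apex=1.228, x_land=52.990, impact vy=-4.956
  bounce: vy ← 0.53·4.956 = 2.627

1 2.416 15.566 24.261
2 1.870 4.372 43.038
3 0.991 1.228 52.990
final: 52.990 2.627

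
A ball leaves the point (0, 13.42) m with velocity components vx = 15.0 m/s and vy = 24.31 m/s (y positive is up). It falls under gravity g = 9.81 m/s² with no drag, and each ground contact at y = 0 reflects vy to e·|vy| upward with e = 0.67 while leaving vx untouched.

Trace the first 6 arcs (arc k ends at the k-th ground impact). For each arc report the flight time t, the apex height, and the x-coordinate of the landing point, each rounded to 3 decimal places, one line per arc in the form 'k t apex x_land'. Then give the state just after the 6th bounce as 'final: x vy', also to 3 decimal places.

1 5.457 43.541 81.862
2 3.992 19.546 141.749
3 2.675 8.774 181.872
4 1.792 3.939 208.755
5 1.201 1.768 226.767
6 0.805 0.794 238.834
final: 238.834 2.644

Arc 1: start y=13.420, vy=24.310 → t=5.457, apex=43.541, x_land=81.862, impact vy=-29.228
  bounce: vy ← 0.67·29.228 = 19.583
Arc 2: start y=0.000, vy=19.583 → t=3.992, apex=19.546, x_land=141.749, impact vy=-19.583
  bounce: vy ← 0.67·19.583 = 13.120
Arc 3: start y=0.000, vy=13.120 → t=2.675, apex=8.774, x_land=181.872, impact vy=-13.120
  bounce: vy ← 0.67·13.120 = 8.791
Arc 4: start y=0.000, vy=8.791 → t=1.792, apex=3.939, x_land=208.755, impact vy=-8.791
  bounce: vy ← 0.67·8.791 = 5.890
Arc 5: start y=0.000, vy=5.890 → t=1.201, apex=1.768, x_land=226.767, impact vy=-5.890
  bounce: vy ← 0.67·5.890 = 3.946
Arc 6: start y=0.000, vy=3.946 → t=0.805, apex=0.794, x_land=238.834, impact vy=-3.946
  bounce: vy ← 0.67·3.946 = 2.644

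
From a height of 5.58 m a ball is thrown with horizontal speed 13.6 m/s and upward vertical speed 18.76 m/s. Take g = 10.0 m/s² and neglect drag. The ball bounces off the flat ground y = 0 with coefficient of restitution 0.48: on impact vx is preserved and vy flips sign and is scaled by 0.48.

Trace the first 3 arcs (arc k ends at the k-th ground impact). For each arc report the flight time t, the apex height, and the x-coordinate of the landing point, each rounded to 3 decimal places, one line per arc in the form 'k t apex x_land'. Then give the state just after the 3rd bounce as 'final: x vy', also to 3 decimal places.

Arc 1: start y=5.580, vy=18.760 → t=4.029, apex=23.177, x_land=54.794, impact vy=-21.530
  bounce: vy ← 0.48·21.530 = 10.334
Arc 2: start y=0.000, vy=10.334 → t=2.067, apex=5.340, x_land=82.904, impact vy=-10.334
  bounce: vy ← 0.48·10.334 = 4.960
Arc 3: start y=0.000, vy=4.960 → t=0.992, apex=1.230, x_land=96.396, impact vy=-4.960
  bounce: vy ← 0.48·4.960 = 2.381

1 4.029 23.177 54.794
2 2.067 5.340 82.904
3 0.992 1.230 96.396
final: 96.396 2.381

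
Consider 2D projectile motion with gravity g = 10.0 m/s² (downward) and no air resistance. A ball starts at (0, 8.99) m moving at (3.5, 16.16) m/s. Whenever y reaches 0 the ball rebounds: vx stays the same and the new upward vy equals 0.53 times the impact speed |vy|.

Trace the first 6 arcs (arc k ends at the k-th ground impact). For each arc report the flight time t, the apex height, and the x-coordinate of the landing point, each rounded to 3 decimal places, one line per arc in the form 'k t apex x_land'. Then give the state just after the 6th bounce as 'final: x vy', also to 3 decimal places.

Arc 1: start y=8.990, vy=16.160 → t=3.716, apex=22.047, x_land=13.006, impact vy=-20.999
  bounce: vy ← 0.53·20.999 = 11.129
Arc 2: start y=0.000, vy=11.129 → t=2.226, apex=6.193, x_land=20.796, impact vy=-11.129
  bounce: vy ← 0.53·11.129 = 5.899
Arc 3: start y=0.000, vy=5.899 → t=1.180, apex=1.740, x_land=24.925, impact vy=-5.899
  bounce: vy ← 0.53·5.899 = 3.126
Arc 4: start y=0.000, vy=3.126 → t=0.625, apex=0.489, x_land=27.113, impact vy=-3.126
  bounce: vy ← 0.53·3.126 = 1.657
Arc 5: start y=0.000, vy=1.657 → t=0.331, apex=0.137, x_land=28.273, impact vy=-1.657
  bounce: vy ← 0.53·1.657 = 0.878
Arc 6: start y=0.000, vy=0.878 → t=0.176, apex=0.039, x_land=28.888, impact vy=-0.878
  bounce: vy ← 0.53·0.878 = 0.465

1 3.716 22.047 13.006
2 2.226 6.193 20.796
3 1.180 1.740 24.925
4 0.625 0.489 27.113
5 0.331 0.137 28.273
6 0.176 0.039 28.888
final: 28.888 0.465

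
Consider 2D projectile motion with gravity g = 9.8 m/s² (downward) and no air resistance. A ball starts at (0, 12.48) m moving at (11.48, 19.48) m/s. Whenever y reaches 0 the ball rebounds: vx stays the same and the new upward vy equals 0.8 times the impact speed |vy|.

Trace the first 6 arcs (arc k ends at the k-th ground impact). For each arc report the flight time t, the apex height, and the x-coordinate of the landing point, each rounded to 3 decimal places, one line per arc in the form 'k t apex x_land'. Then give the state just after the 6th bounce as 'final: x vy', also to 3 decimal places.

1 4.537 31.841 52.084
2 4.079 20.378 98.906
3 3.263 13.042 136.364
4 2.610 8.347 166.331
5 2.088 5.342 190.304
6 1.671 3.419 209.482
final: 209.482 6.549

Arc 1: start y=12.480, vy=19.480 → t=4.537, apex=31.841, x_land=52.084, impact vy=-24.982
  bounce: vy ← 0.8·24.982 = 19.985
Arc 2: start y=0.000, vy=19.985 → t=4.079, apex=20.378, x_land=98.906, impact vy=-19.985
  bounce: vy ← 0.8·19.985 = 15.988
Arc 3: start y=0.000, vy=15.988 → t=3.263, apex=13.042, x_land=136.364, impact vy=-15.988
  bounce: vy ← 0.8·15.988 = 12.791
Arc 4: start y=0.000, vy=12.791 → t=2.610, apex=8.347, x_land=166.331, impact vy=-12.791
  bounce: vy ← 0.8·12.791 = 10.232
Arc 5: start y=0.000, vy=10.232 → t=2.088, apex=5.342, x_land=190.304, impact vy=-10.232
  bounce: vy ← 0.8·10.232 = 8.186
Arc 6: start y=0.000, vy=8.186 → t=1.671, apex=3.419, x_land=209.482, impact vy=-8.186
  bounce: vy ← 0.8·8.186 = 6.549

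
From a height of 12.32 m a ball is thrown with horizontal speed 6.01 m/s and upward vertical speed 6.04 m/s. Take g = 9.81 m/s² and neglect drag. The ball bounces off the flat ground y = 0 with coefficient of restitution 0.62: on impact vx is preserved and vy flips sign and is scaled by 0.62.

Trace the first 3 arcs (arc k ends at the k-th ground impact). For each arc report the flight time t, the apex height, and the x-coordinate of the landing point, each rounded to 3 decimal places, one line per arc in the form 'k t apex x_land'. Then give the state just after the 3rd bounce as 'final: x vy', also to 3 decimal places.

Arc 1: start y=12.320, vy=6.040 → t=2.316, apex=14.179, x_land=13.919, impact vy=-16.679
  bounce: vy ← 0.62·16.679 = 10.341
Arc 2: start y=0.000, vy=10.341 → t=2.108, apex=5.451, x_land=26.590, impact vy=-10.341
  bounce: vy ← 0.62·10.341 = 6.412
Arc 3: start y=0.000, vy=6.412 → t=1.307, apex=2.095, x_land=34.446, impact vy=-6.412
  bounce: vy ← 0.62·6.412 = 3.975

1 2.316 14.179 13.919
2 2.108 5.451 26.590
3 1.307 2.095 34.446
final: 34.446 3.975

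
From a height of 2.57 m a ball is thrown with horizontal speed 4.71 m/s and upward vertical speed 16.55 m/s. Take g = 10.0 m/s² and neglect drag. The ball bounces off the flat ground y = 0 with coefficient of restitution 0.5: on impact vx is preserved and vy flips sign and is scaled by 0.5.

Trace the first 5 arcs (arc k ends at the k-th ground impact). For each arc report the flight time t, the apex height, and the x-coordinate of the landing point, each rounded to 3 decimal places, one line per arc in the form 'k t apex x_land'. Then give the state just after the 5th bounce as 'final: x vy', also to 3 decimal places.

Arc 1: start y=2.570, vy=16.550 → t=3.459, apex=16.265, x_land=16.290, impact vy=-18.036
  bounce: vy ← 0.5·18.036 = 9.018
Arc 2: start y=0.000, vy=9.018 → t=1.804, apex=4.066, x_land=24.785, impact vy=-9.018
  bounce: vy ← 0.5·9.018 = 4.509
Arc 3: start y=0.000, vy=4.509 → t=0.902, apex=1.017, x_land=29.033, impact vy=-4.509
  bounce: vy ← 0.5·4.509 = 2.255
Arc 4: start y=0.000, vy=2.255 → t=0.451, apex=0.254, x_land=31.156, impact vy=-2.255
  bounce: vy ← 0.5·2.255 = 1.127
Arc 5: start y=0.000, vy=1.127 → t=0.225, apex=0.064, x_land=32.218, impact vy=-1.127
  bounce: vy ← 0.5·1.127 = 0.564

1 3.459 16.265 16.290
2 1.804 4.066 24.785
3 0.902 1.017 29.033
4 0.451 0.254 31.156
5 0.225 0.064 32.218
final: 32.218 0.564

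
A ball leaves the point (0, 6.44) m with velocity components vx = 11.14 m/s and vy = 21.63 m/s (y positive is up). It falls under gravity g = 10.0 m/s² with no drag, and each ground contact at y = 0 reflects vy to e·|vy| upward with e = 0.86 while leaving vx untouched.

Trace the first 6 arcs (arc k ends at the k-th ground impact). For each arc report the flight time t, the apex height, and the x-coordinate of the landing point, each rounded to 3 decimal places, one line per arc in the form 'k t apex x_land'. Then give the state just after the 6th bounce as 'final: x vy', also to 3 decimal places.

Arc 1: start y=6.440, vy=21.630 → t=4.606, apex=29.833, x_land=51.307, impact vy=-24.427
  bounce: vy ← 0.86·24.427 = 21.007
Arc 2: start y=0.000, vy=21.007 → t=4.201, apex=22.064, x_land=98.110, impact vy=-21.007
  bounce: vy ← 0.86·21.007 = 18.066
Arc 3: start y=0.000, vy=18.066 → t=3.613, apex=16.319, x_land=138.361, impact vy=-18.066
  bounce: vy ← 0.86·18.066 = 15.537
Arc 4: start y=0.000, vy=15.537 → t=3.107, apex=12.069, x_land=172.977, impact vy=-15.537
  bounce: vy ← 0.86·15.537 = 13.362
Arc 5: start y=0.000, vy=13.362 → t=2.672, apex=8.927, x_land=202.746, impact vy=-13.362
  bounce: vy ← 0.86·13.362 = 11.491
Arc 6: start y=0.000, vy=11.491 → t=2.298, apex=6.602, x_land=228.348, impact vy=-11.491
  bounce: vy ← 0.86·11.491 = 9.882

1 4.606 29.833 51.307
2 4.201 22.064 98.110
3 3.613 16.319 138.361
4 3.107 12.069 172.977
5 2.672 8.927 202.746
6 2.298 6.602 228.348
final: 228.348 9.882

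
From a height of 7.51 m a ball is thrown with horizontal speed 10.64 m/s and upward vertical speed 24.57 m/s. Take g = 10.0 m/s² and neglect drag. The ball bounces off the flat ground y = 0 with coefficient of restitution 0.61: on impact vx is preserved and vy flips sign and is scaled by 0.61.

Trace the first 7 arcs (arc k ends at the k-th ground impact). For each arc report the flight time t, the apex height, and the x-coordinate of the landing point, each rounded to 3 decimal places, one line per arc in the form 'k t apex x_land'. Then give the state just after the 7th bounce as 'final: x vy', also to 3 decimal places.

1 5.203 37.694 55.357
2 3.350 14.026 90.998
3 2.043 5.219 112.739
4 1.246 1.942 126.001
5 0.760 0.723 134.091
6 0.464 0.269 139.026
7 0.283 0.100 142.036
final: 142.036 0.863

Arc 1: start y=7.510, vy=24.570 → t=5.203, apex=37.694, x_land=55.357, impact vy=-27.457
  bounce: vy ← 0.61·27.457 = 16.749
Arc 2: start y=0.000, vy=16.749 → t=3.350, apex=14.026, x_land=90.998, impact vy=-16.749
  bounce: vy ← 0.61·16.749 = 10.217
Arc 3: start y=0.000, vy=10.217 → t=2.043, apex=5.219, x_land=112.739, impact vy=-10.217
  bounce: vy ← 0.61·10.217 = 6.232
Arc 4: start y=0.000, vy=6.232 → t=1.246, apex=1.942, x_land=126.001, impact vy=-6.232
  bounce: vy ← 0.61·6.232 = 3.802
Arc 5: start y=0.000, vy=3.802 → t=0.760, apex=0.723, x_land=134.091, impact vy=-3.802
  bounce: vy ← 0.61·3.802 = 2.319
Arc 6: start y=0.000, vy=2.319 → t=0.464, apex=0.269, x_land=139.026, impact vy=-2.319
  bounce: vy ← 0.61·2.319 = 1.415
Arc 7: start y=0.000, vy=1.415 → t=0.283, apex=0.100, x_land=142.036, impact vy=-1.415
  bounce: vy ← 0.61·1.415 = 0.863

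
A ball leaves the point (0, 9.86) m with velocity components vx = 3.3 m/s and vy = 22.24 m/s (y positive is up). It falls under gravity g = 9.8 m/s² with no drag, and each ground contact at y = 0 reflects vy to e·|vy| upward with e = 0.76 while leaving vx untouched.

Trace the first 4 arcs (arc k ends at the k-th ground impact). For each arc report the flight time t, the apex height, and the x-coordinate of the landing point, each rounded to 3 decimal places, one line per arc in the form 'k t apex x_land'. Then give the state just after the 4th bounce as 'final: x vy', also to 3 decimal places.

1 4.946 35.096 16.321
2 4.068 20.271 29.745
3 3.092 11.709 39.947
4 2.350 6.763 47.701
final: 47.701 8.750

Arc 1: start y=9.860, vy=22.240 → t=4.946, apex=35.096, x_land=16.321, impact vy=-26.227
  bounce: vy ← 0.76·26.227 = 19.933
Arc 2: start y=0.000, vy=19.933 → t=4.068, apex=20.271, x_land=29.745, impact vy=-19.933
  bounce: vy ← 0.76·19.933 = 15.149
Arc 3: start y=0.000, vy=15.149 → t=3.092, apex=11.709, x_land=39.947, impact vy=-15.149
  bounce: vy ← 0.76·15.149 = 11.513
Arc 4: start y=0.000, vy=11.513 → t=2.350, apex=6.763, x_land=47.701, impact vy=-11.513
  bounce: vy ← 0.76·11.513 = 8.750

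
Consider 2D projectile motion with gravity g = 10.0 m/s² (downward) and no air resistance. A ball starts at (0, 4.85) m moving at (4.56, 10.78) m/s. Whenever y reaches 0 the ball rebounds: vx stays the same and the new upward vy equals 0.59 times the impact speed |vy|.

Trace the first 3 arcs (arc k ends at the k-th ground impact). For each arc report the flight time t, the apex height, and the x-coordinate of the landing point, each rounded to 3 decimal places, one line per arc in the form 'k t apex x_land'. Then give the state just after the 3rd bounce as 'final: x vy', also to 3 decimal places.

1 2.538 10.660 11.574
2 1.723 3.711 19.431
3 1.017 1.292 24.066
final: 24.066 2.999

Arc 1: start y=4.850, vy=10.780 → t=2.538, apex=10.660, x_land=11.574, impact vy=-14.602
  bounce: vy ← 0.59·14.602 = 8.615
Arc 2: start y=0.000, vy=8.615 → t=1.723, apex=3.711, x_land=19.431, impact vy=-8.615
  bounce: vy ← 0.59·8.615 = 5.083
Arc 3: start y=0.000, vy=5.083 → t=1.017, apex=1.292, x_land=24.066, impact vy=-5.083
  bounce: vy ← 0.59·5.083 = 2.999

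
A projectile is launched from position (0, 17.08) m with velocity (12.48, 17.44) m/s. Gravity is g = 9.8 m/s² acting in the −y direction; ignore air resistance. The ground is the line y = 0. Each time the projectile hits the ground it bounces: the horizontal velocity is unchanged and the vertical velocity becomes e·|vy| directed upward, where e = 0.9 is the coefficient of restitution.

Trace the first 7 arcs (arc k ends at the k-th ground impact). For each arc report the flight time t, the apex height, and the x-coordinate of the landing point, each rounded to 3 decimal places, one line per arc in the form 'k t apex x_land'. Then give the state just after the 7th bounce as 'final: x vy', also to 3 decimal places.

1 4.359 32.598 54.399
2 4.643 26.404 112.340
3 4.178 21.388 164.486
4 3.761 17.324 211.418
5 3.385 14.032 253.657
6 3.046 11.366 291.672
7 2.741 9.207 325.886
final: 325.886 12.090

Arc 1: start y=17.080, vy=17.440 → t=4.359, apex=32.598, x_land=54.399, impact vy=-25.277
  bounce: vy ← 0.9·25.277 = 22.749
Arc 2: start y=0.000, vy=22.749 → t=4.643, apex=26.404, x_land=112.340, impact vy=-22.749
  bounce: vy ← 0.9·22.749 = 20.474
Arc 3: start y=0.000, vy=20.474 → t=4.178, apex=21.388, x_land=164.486, impact vy=-20.474
  bounce: vy ← 0.9·20.474 = 18.427
Arc 4: start y=0.000, vy=18.427 → t=3.761, apex=17.324, x_land=211.418, impact vy=-18.427
  bounce: vy ← 0.9·18.427 = 16.584
Arc 5: start y=0.000, vy=16.584 → t=3.385, apex=14.032, x_land=253.657, impact vy=-16.584
  bounce: vy ← 0.9·16.584 = 14.926
Arc 6: start y=0.000, vy=14.926 → t=3.046, apex=11.366, x_land=291.672, impact vy=-14.926
  bounce: vy ← 0.9·14.926 = 13.433
Arc 7: start y=0.000, vy=13.433 → t=2.741, apex=9.207, x_land=325.886, impact vy=-13.433
  bounce: vy ← 0.9·13.433 = 12.090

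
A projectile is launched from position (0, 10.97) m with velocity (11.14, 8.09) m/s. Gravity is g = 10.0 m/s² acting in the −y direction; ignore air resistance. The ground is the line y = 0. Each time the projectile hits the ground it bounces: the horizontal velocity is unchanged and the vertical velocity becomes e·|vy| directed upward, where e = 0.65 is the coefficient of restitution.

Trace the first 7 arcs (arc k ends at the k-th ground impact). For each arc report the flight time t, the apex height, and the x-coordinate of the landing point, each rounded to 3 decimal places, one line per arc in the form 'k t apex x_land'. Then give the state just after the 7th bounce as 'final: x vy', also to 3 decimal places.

Arc 1: start y=10.970, vy=8.090 → t=2.497, apex=14.242, x_land=27.814, impact vy=-16.877
  bounce: vy ← 0.65·16.877 = 10.970
Arc 2: start y=0.000, vy=10.970 → t=2.194, apex=6.017, x_land=52.256, impact vy=-10.970
  bounce: vy ← 0.65·10.970 = 7.131
Arc 3: start y=0.000, vy=7.131 → t=1.426, apex=2.542, x_land=68.143, impact vy=-7.131
  bounce: vy ← 0.65·7.131 = 4.635
Arc 4: start y=0.000, vy=4.635 → t=0.927, apex=1.074, x_land=78.470, impact vy=-4.635
  bounce: vy ← 0.65·4.635 = 3.013
Arc 5: start y=0.000, vy=3.013 → t=0.603, apex=0.454, x_land=85.182, impact vy=-3.013
  bounce: vy ← 0.65·3.013 = 1.958
Arc 6: start y=0.000, vy=1.958 → t=0.392, apex=0.192, x_land=89.545, impact vy=-1.958
  bounce: vy ← 0.65·1.958 = 1.273
Arc 7: start y=0.000, vy=1.273 → t=0.255, apex=0.081, x_land=92.381, impact vy=-1.273
  bounce: vy ← 0.65·1.273 = 0.827

1 2.497 14.242 27.814
2 2.194 6.017 52.256
3 1.426 2.542 68.143
4 0.927 1.074 78.470
5 0.603 0.454 85.182
6 0.392 0.192 89.545
7 0.255 0.081 92.381
final: 92.381 0.827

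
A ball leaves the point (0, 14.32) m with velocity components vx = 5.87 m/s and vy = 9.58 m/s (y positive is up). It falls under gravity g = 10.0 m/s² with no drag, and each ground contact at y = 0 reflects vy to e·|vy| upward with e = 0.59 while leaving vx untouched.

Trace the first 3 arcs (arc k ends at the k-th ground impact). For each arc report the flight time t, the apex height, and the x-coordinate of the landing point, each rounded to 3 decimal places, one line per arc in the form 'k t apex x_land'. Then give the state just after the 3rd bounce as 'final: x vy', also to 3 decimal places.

Arc 1: start y=14.320, vy=9.580 → t=2.903, apex=18.909, x_land=17.039, impact vy=-19.447
  bounce: vy ← 0.59·19.447 = 11.474
Arc 2: start y=0.000, vy=11.474 → t=2.295, apex=6.582, x_land=30.509, impact vy=-11.474
  bounce: vy ← 0.59·11.474 = 6.769
Arc 3: start y=0.000, vy=6.769 → t=1.354, apex=2.291, x_land=38.456, impact vy=-6.769
  bounce: vy ← 0.59·6.769 = 3.994

1 2.903 18.909 17.039
2 2.295 6.582 30.509
3 1.354 2.291 38.456
final: 38.456 3.994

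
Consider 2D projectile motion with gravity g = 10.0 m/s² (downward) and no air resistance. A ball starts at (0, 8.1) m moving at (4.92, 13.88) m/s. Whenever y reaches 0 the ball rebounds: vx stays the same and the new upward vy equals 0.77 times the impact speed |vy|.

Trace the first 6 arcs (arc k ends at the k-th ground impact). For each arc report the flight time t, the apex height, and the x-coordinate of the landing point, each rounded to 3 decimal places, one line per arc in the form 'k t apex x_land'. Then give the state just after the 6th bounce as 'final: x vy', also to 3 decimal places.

1 3.271 17.733 16.094
2 2.900 10.514 30.363
3 2.233 6.234 41.350
4 1.720 3.696 49.810
5 1.324 2.191 56.324
6 1.019 1.299 61.340
final: 61.340 3.925

Arc 1: start y=8.100, vy=13.880 → t=3.271, apex=17.733, x_land=16.094, impact vy=-18.832
  bounce: vy ← 0.77·18.832 = 14.501
Arc 2: start y=0.000, vy=14.501 → t=2.900, apex=10.514, x_land=30.363, impact vy=-14.501
  bounce: vy ← 0.77·14.501 = 11.166
Arc 3: start y=0.000, vy=11.166 → t=2.233, apex=6.234, x_land=41.350, impact vy=-11.166
  bounce: vy ← 0.77·11.166 = 8.598
Arc 4: start y=0.000, vy=8.598 → t=1.720, apex=3.696, x_land=49.810, impact vy=-8.598
  bounce: vy ← 0.77·8.598 = 6.620
Arc 5: start y=0.000, vy=6.620 → t=1.324, apex=2.191, x_land=56.324, impact vy=-6.620
  bounce: vy ← 0.77·6.620 = 5.097
Arc 6: start y=0.000, vy=5.097 → t=1.019, apex=1.299, x_land=61.340, impact vy=-5.097
  bounce: vy ← 0.77·5.097 = 3.925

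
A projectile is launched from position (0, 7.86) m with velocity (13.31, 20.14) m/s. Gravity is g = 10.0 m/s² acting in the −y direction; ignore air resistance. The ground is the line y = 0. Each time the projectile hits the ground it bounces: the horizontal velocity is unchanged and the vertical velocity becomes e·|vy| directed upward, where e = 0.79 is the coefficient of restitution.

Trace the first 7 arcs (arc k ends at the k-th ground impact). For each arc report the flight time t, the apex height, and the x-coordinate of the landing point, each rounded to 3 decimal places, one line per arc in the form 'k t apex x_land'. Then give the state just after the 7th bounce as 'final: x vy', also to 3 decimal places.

1 4.386 28.141 58.383
2 3.748 17.563 108.273
3 2.961 10.961 147.687
4 2.339 6.841 178.824
5 1.848 4.269 203.422
6 1.460 2.664 222.854
7 1.153 1.663 238.206
final: 238.206 4.556

Arc 1: start y=7.860, vy=20.140 → t=4.386, apex=28.141, x_land=58.383, impact vy=-23.724
  bounce: vy ← 0.79·23.724 = 18.742
Arc 2: start y=0.000, vy=18.742 → t=3.748, apex=17.563, x_land=108.273, impact vy=-18.742
  bounce: vy ← 0.79·18.742 = 14.806
Arc 3: start y=0.000, vy=14.806 → t=2.961, apex=10.961, x_land=147.687, impact vy=-14.806
  bounce: vy ← 0.79·14.806 = 11.697
Arc 4: start y=0.000, vy=11.697 → t=2.339, apex=6.841, x_land=178.824, impact vy=-11.697
  bounce: vy ← 0.79·11.697 = 9.240
Arc 5: start y=0.000, vy=9.240 → t=1.848, apex=4.269, x_land=203.422, impact vy=-9.240
  bounce: vy ← 0.79·9.240 = 7.300
Arc 6: start y=0.000, vy=7.300 → t=1.460, apex=2.664, x_land=222.854, impact vy=-7.300
  bounce: vy ← 0.79·7.300 = 5.767
Arc 7: start y=0.000, vy=5.767 → t=1.153, apex=1.663, x_land=238.206, impact vy=-5.767
  bounce: vy ← 0.79·5.767 = 4.556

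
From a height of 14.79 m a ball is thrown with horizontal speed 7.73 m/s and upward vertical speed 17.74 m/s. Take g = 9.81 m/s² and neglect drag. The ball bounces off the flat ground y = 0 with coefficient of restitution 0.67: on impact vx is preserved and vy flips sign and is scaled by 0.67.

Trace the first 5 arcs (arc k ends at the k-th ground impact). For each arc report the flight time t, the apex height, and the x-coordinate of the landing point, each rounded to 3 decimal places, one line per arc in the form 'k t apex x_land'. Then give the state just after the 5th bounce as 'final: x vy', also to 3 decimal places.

1 4.315 30.830 33.358
2 3.359 13.840 59.327
3 2.251 6.213 76.726
4 1.508 2.789 88.384
5 1.010 1.252 96.194
final: 96.194 3.321

Arc 1: start y=14.790, vy=17.740 → t=4.315, apex=30.830, x_land=33.358, impact vy=-24.594
  bounce: vy ← 0.67·24.594 = 16.478
Arc 2: start y=0.000, vy=16.478 → t=3.359, apex=13.840, x_land=59.327, impact vy=-16.478
  bounce: vy ← 0.67·16.478 = 11.040
Arc 3: start y=0.000, vy=11.040 → t=2.251, apex=6.213, x_land=76.726, impact vy=-11.040
  bounce: vy ← 0.67·11.040 = 7.397
Arc 4: start y=0.000, vy=7.397 → t=1.508, apex=2.789, x_land=88.384, impact vy=-7.397
  bounce: vy ← 0.67·7.397 = 4.956
Arc 5: start y=0.000, vy=4.956 → t=1.010, apex=1.252, x_land=96.194, impact vy=-4.956
  bounce: vy ← 0.67·4.956 = 3.321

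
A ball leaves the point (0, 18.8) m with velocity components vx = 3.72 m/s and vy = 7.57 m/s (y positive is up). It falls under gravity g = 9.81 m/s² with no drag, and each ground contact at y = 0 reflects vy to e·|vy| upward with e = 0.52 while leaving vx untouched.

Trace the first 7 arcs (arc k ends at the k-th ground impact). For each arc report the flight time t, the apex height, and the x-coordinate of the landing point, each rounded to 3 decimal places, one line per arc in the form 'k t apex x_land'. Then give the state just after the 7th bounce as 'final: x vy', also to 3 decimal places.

1 2.876 21.721 10.699
2 2.189 5.873 18.840
3 1.138 1.588 23.074
4 0.592 0.429 25.275
5 0.308 0.116 26.420
6 0.160 0.031 27.015
7 0.083 0.008 27.324
final: 27.324 0.212

Arc 1: start y=18.800, vy=7.570 → t=2.876, apex=21.721, x_land=10.699, impact vy=-20.644
  bounce: vy ← 0.52·20.644 = 10.735
Arc 2: start y=0.000, vy=10.735 → t=2.189, apex=5.873, x_land=18.840, impact vy=-10.735
  bounce: vy ← 0.52·10.735 = 5.582
Arc 3: start y=0.000, vy=5.582 → t=1.138, apex=1.588, x_land=23.074, impact vy=-5.582
  bounce: vy ← 0.52·5.582 = 2.903
Arc 4: start y=0.000, vy=2.903 → t=0.592, apex=0.429, x_land=25.275, impact vy=-2.903
  bounce: vy ← 0.52·2.903 = 1.509
Arc 5: start y=0.000, vy=1.509 → t=0.308, apex=0.116, x_land=26.420, impact vy=-1.509
  bounce: vy ← 0.52·1.509 = 0.785
Arc 6: start y=0.000, vy=0.785 → t=0.160, apex=0.031, x_land=27.015, impact vy=-0.785
  bounce: vy ← 0.52·0.785 = 0.408
Arc 7: start y=0.000, vy=0.408 → t=0.083, apex=0.008, x_land=27.324, impact vy=-0.408
  bounce: vy ← 0.52·0.408 = 0.212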